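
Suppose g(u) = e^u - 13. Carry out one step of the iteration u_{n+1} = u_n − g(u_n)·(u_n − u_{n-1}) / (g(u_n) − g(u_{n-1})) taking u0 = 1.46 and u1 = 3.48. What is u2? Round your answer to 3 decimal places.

2.084

g(1.46) = -8.69404, g(3.48) = 19.45972
u2 = 3.48000 − 19.45972·(3.48000 − 1.46000) / (19.45972 − (-8.69404)) = 3.48000 − (39.30864)/(28.15376) = 2.08379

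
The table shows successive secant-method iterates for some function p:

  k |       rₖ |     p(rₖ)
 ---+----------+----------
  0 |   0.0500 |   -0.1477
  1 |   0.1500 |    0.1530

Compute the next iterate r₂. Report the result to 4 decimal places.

0.0991

r₂ = 0.1500 − 0.1530·(0.1500 − 0.0500) / (0.1530 − (-0.1477))
   = 0.1500 − (0.015300)/(0.300700) = 0.099119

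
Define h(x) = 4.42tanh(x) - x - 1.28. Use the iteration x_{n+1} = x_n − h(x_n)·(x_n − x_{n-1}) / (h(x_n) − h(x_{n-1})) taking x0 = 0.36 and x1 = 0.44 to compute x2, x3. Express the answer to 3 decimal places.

0.401, 0.400

h(0.36) = -0.11415, h(0.44) = 0.10831
x2 = 0.44000 − 0.10831·(0.44000 − 0.36000) / (0.10831 − (-0.11415)) = 0.44000 − (0.00866)/(0.22246) = 0.40105
h(0.40105) = 0.00230
x3 = 0.40105 − 0.00230·(0.40105 − 0.44000) / (0.00230 − 0.10831) = 0.40105 − (-0.00009)/(-0.10601) = 0.40021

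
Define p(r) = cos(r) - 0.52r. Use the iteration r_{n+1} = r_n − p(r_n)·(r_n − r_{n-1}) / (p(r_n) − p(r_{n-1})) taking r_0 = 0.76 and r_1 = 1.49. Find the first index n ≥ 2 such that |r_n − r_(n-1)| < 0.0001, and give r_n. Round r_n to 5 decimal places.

p(0.76) = 0.3296360, p(1.49) = -0.6940916
r_2 = 1.4900000 − (-0.6940916)·(0.7300000)/(-1.0237276) = 0.9950570;  |Δ| = 0.4949430
p(0.9950570) = 0.0270255
r_3 = 0.9950570 − 0.0270255·(-0.4949430)/(0.7211170) = 1.0136061;  |Δ| = 0.0185491
p(1.0136061) = 0.0017284
r_4 = 1.0136061 − 0.0017284·(0.0185491)/(-0.0252971) = 1.0148734;  |Δ| = 0.0012673
p(1.0148734) = -0.0000067
r_5 = 1.0148734 − (-0.0000067)·(0.0012673)/(-0.0017351) = 1.0148685;  |Δ| = 0.0000049
|r_5 − r_4| = 0.0000049 < 0.0001

n = 5, r_n = 1.01487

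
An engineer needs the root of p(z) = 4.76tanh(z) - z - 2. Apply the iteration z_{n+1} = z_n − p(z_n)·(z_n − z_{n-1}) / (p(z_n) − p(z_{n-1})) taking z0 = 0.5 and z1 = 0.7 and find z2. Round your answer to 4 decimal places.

0.6259

p(0.5) = -0.300322, p(0.7) = 0.176791
z2 = 0.700000 − 0.176791·(0.700000 − 0.500000) / (0.176791 − (-0.300322)) = 0.700000 − (0.035358)/(0.477113) = 0.625892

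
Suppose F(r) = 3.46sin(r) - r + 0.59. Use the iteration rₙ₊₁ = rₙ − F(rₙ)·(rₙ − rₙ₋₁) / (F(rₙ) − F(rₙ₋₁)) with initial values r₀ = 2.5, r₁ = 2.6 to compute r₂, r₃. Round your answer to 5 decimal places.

2.54152, 2.54212

F(2.5) = 0.1607136, F(2.6) = -0.2263653
r₂ = 2.6000000 − (-0.2263653)·(2.6000000 − 2.5000000) / (-0.2263653 − 0.1607136) = 2.6000000 − (-0.0226365)/(-0.3870789) = 2.5415196
F(2.5415196) = 0.0023519
r₃ = 2.5415196 − 0.0023519·(2.5415196 − 2.6000000) / (0.0023519 − (-0.2263653)) = 2.5415196 − (-0.0001375)/(0.2287172) = 2.5421210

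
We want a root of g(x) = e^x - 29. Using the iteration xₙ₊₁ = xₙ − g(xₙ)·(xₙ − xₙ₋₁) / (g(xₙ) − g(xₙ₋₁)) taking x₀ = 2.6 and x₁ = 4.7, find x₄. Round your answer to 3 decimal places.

3.423

g(2.6) = -15.53626, g(4.7) = 80.94717
x₂ = 4.70000 − 80.94717·(4.70000 − 2.60000) / (80.94717 − (-15.53626)) = 4.70000 − (169.98906)/(96.48343) = 2.93815
g(2.93815) = -10.11906
x₃ = 2.93815 − (-10.11906)·(2.93815 − 4.70000) / (-10.11906 − 80.94717) = 2.93815 − (17.82824)/(-91.06623) = 3.13393
g(3.13393) = -6.03606
x₄ = 3.13393 − (-6.03606)·(3.13393 − 2.93815) / (-6.03606 − (-10.11906)) = 3.13393 − (-1.18169)/(4.08300) = 3.42334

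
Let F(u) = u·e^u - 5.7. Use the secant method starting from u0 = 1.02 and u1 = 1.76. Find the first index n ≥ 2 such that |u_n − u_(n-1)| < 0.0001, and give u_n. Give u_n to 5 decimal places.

n = 6, u_n = 1.40233

F(1.02) = -2.8713413, F(1.76) = 4.5298898
u2 = 1.7600000 − 4.5298898·(0.7400000)/(7.4012312) = 1.3070864;  |Δ| = 0.4529136
F(1.3070864) = -0.8698048
u3 = 1.3070864 − (-0.8698048)·(-0.4529136)/(-5.3996946) = 1.3800435;  |Δ| = 0.0729572
F(1.3800435) = -0.2142238
u4 = 1.3800435 − (-0.2142238)·(0.0729572)/(0.6555809) = 1.4038837;  |Δ| = 0.0238402
F(1.4038837) = 0.0151823
u5 = 1.4038837 − 0.0151823·(0.0238402)/(0.2294061) = 1.4023060;  |Δ| = 0.0015778
F(1.4023060) = -0.0002407
u6 = 1.4023060 − (-0.0002407)·(-0.0015778)/(-0.0154230) = 1.4023306;  |Δ| = 0.0000246
|u6 − u5| = 0.0000246 < 0.0001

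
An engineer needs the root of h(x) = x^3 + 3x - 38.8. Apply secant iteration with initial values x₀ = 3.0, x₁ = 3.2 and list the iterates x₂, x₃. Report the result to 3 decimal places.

3.088, 3.091

h(3.0) = -2.80000, h(3.2) = 3.56800
x₂ = 3.20000 − 3.56800·(3.20000 − 3.00000) / (3.56800 − (-2.80000)) = 3.20000 − (0.71360)/(6.36800) = 3.08794
h(3.08794) = -0.09153
x₃ = 3.08794 − (-0.09153)·(3.08794 − 3.20000) / (-0.09153 − 3.56800) = 3.08794 − (0.01026)/(-3.65953) = 3.09074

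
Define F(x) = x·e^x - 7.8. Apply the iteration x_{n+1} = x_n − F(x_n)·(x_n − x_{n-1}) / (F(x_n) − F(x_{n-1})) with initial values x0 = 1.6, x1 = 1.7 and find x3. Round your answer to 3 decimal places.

F(1.6) = 0.12485, F(1.7) = 1.50571
x2 = 1.70000 − 1.50571·(1.70000 − 1.60000) / (1.50571 − 0.12485) = 1.70000 − (0.15057)/(1.38086) = 1.59096
F(1.59096) = 0.00914
x3 = 1.59096 − 0.00914·(1.59096 − 1.70000) / (0.00914 − 1.50571) = 1.59096 − (-0.00100)/(-1.49657) = 1.59029

1.590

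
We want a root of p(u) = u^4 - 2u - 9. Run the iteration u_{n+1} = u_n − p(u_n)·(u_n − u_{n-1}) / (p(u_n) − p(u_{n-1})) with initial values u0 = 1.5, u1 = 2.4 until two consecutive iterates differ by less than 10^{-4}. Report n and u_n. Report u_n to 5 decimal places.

p(1.5) = -6.9375000, p(2.4) = 19.3776000
u2 = 2.4000000 − 19.3776000·(0.9000000)/(26.3151000) = 1.7372687;  |Δ| = 0.6627313
p(1.7372687) = -3.3655942
u3 = 1.7372687 − (-3.3655942)·(-0.6627313)/(-22.7431942) = 1.8353413;  |Δ| = 0.0980726
p(1.8353413) = -1.3240399
u4 = 1.8353413 − (-1.3240399)·(0.0980726)/(2.0415542) = 1.8989458;  |Δ| = 0.0636045
p(1.8989458) = 0.2053105
u5 = 1.8989458 − 0.2053105·(0.0636045)/(1.5293505) = 1.8904071;  |Δ| = 0.0085387
p(1.8904071) = -0.0099176
u6 = 1.8904071 − (-0.0099176)·(-0.0085387)/(-0.2152281) = 1.8908006;  |Δ| = 0.0003935
p(1.8908006) = -0.0000689
u7 = 1.8908006 − (-0.0000689)·(0.0003935)/(0.0098486) = 1.8908033;  |Δ| = 0.0000028
|u7 − u6| = 0.0000028 < 10^{-4}

n = 7, u_n = 1.89080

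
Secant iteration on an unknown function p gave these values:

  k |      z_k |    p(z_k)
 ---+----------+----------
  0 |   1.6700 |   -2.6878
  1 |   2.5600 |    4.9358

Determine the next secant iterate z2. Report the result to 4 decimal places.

1.9838

z2 = 2.5600 − 4.9358·(2.5600 − 1.6700) / (4.9358 − (-2.6878))
   = 2.5600 − (4.392862)/(7.623600) = 1.983781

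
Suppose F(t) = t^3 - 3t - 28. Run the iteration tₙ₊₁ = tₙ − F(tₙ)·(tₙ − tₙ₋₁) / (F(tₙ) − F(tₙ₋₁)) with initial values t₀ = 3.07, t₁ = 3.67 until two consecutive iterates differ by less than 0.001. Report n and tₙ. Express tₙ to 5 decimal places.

F(3.07) = -8.2755570, F(3.67) = 10.4208630
t₂ = 3.6700000 − 10.4208630·(0.6000000)/(18.6964200) = 3.3355767;  |Δ| = 0.3344233
F(3.3355767) = -0.8948627
t₃ = 3.3355767 − (-0.8948627)·(-0.3344233)/(-11.3157257) = 3.3620234;  |Δ| = 0.0264466
F(3.3620234) = -0.0844436
t₄ = 3.3620234 − (-0.0844436)·(0.0264466)/(0.8104192) = 3.3647790;  |Δ| = 0.0027557
F(3.3647790) = 0.0008097
t₅ = 3.3647790 − 0.0008097·(0.0027557)/(0.0852533) = 3.3647529;  |Δ| = 0.0000262
|t₅ − t₄| = 0.0000262 < 0.001

n = 5, tₙ = 3.36475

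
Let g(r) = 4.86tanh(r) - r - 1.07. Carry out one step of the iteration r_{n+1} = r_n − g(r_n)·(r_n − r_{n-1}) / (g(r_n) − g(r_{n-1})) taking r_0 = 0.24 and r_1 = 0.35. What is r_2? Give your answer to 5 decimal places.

0.28787

g(0.24) = -0.1654907, g(0.35) = 0.2147851
r_2 = 0.3500000 − 0.2147851·(0.3500000 − 0.2400000) / (0.2147851 − (-0.1654907)) = 0.3500000 − (0.0236264)/(0.3802758) = 0.2878704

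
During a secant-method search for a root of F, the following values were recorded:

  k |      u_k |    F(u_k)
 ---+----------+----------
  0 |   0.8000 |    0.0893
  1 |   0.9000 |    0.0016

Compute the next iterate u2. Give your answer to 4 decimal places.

0.9018

u2 = 0.9000 − 0.0016·(0.9000 − 0.8000) / (0.0016 − 0.0893)
   = 0.9000 − (0.000160)/(-0.087700) = 0.901824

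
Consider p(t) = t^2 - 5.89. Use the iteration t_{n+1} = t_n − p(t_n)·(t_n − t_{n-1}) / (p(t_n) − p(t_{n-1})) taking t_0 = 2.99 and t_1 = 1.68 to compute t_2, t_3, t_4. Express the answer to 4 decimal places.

p(2.99) = 3.050100, p(1.68) = -3.067600
t_2 = 1.680000 − (-3.067600)·(1.680000 − 2.990000) / (-3.067600 − 3.050100) = 1.680000 − (4.018556)/(-6.117700) = 2.336874
p(2.336874) = -0.429021
t_3 = 2.336874 − (-0.429021)·(2.336874 − 1.680000) / (-0.429021 − (-3.067600)) = 2.336874 − (-0.281813)/(2.638579) = 2.443678
p(2.443678) = 0.081565
t_4 = 2.443678 − 0.081565·(2.443678 − 2.336874) / (0.081565 − (-0.429021)) = 2.443678 − (0.008711)/(0.510586) = 2.426617

2.3369, 2.4437, 2.4266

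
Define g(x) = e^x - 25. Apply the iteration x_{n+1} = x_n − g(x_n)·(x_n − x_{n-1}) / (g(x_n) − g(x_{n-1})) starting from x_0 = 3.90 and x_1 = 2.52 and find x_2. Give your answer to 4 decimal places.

g(3.90) = 24.402449, g(2.52) = -12.571403
x_2 = 2.520000 − (-12.571403)·(2.520000 − 3.900000) / (-12.571403 − 24.402449) = 2.520000 − (17.348537)/(-36.973852) = 2.989211

2.9892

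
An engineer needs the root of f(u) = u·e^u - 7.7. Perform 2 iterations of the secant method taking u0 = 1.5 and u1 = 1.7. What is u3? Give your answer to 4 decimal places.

f(1.5) = -0.977466, f(1.7) = 1.605711
u2 = 1.700000 − 1.605711·(1.700000 − 1.500000) / (1.605711 − (-0.977466)) = 1.700000 − (0.321142)/(2.583177) = 1.575679
f(1.575679) = -0.083127
u3 = 1.575679 − (-0.083127)·(1.575679 − 1.700000) / (-0.083127 − 1.605711) = 1.575679 − (0.010334)/(-1.688837) = 1.581799

1.5818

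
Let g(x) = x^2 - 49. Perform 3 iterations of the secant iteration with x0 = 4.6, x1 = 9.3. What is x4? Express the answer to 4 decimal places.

7.0017

g(4.6) = -27.840000, g(9.3) = 37.490000
x2 = 9.300000 − 37.490000·(9.300000 − 4.600000) / (37.490000 − (-27.840000)) = 9.300000 − (176.203000)/(65.330000) = 6.602878
g(6.602878) = -5.402006
x3 = 6.602878 − (-5.402006)·(6.602878 − 9.300000) / (-5.402006 − 37.490000) = 6.602878 − (14.569871)/(-42.892006) = 6.942565
g(6.942565) = -0.800791
x4 = 6.942565 − (-0.800791)·(6.942565 − 6.602878) / (-0.800791 − (-5.402006)) = 6.942565 − (-0.272018)/(4.601215) = 7.001684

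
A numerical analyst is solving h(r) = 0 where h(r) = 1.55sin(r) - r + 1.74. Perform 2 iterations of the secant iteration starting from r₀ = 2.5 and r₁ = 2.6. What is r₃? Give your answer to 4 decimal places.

h(2.5) = 0.167632, h(2.6) = -0.060973
r₂ = 2.600000 − (-0.060973)·(2.600000 − 2.500000) / (-0.060973 − 0.167632) = 2.600000 − (-0.006097)/(-0.228605) = 2.573328
h(2.573328) = 0.000835
r₃ = 2.573328 − 0.000835·(2.573328 − 2.600000) / (0.000835 − (-0.060973)) = 2.573328 − (-0.000022)/(0.061808) = 2.573689

2.5737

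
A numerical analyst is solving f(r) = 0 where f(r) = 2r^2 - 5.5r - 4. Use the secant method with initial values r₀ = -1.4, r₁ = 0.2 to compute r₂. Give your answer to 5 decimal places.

f(-1.4) = 7.6200000, f(0.2) = -5.0200000
r₂ = 0.2000000 − (-5.0200000)·(0.2000000 − (-1.4000000)) / (-5.0200000 − 7.6200000) = 0.2000000 − (-8.0320000)/(-12.6400000) = -0.4354430

-0.43544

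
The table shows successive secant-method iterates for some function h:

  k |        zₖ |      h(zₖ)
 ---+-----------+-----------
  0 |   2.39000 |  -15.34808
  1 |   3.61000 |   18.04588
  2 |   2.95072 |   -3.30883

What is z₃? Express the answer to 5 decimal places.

3.05287

z₃ = 2.95072 − (-3.30883)·(2.95072 − 3.61000) / (-3.30883 − 18.04588)
   = 2.95072 − (2.1814454)/(-21.3547100) = 3.0528729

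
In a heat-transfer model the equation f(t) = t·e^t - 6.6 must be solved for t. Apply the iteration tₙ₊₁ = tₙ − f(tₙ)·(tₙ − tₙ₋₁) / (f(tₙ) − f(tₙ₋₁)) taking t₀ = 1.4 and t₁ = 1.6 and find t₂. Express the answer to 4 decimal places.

f(1.4) = -0.922720, f(1.6) = 1.324852
t₂ = 1.600000 − 1.324852·(1.600000 − 1.400000) / (1.324852 − (-0.922720)) = 1.600000 − (0.264970)/(2.247572) = 1.482108

1.4821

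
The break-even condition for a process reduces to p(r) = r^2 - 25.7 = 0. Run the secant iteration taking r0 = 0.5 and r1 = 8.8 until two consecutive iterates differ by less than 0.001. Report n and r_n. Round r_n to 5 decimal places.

n = 7, r_n = 5.06952

p(0.5) = -25.4500000, p(8.8) = 51.7400000
r2 = 8.8000000 − 51.7400000·(8.3000000)/(77.1900000) = 3.2365591;  |Δ| = 5.5634409
p(3.2365591) = -15.2246849
r3 = 3.2365591 − (-15.2246849)·(-5.5634409)/(-66.9646849) = 4.5014293;  |Δ| = 1.2648702
p(4.5014293) = -5.4371339
r4 = 4.5014293 − (-5.4371339)·(1.2648702)/(9.7875510) = 5.2040840;  |Δ| = 0.7026547
p(5.2040840) = 1.3824906
r5 = 5.2040840 − 1.3824906·(0.7026547)/(6.8196245) = 5.0616402;  |Δ| = 0.1424438
p(5.0616402) = -0.0797986
r6 = 5.0616402 − (-0.0797986)·(-0.1424438)/(-1.4622892) = 5.0694135;  |Δ| = 0.0077733
p(5.0694135) = -0.0010468
r7 = 5.0694135 − (-0.0010468)·(0.0077733)/(0.0787518) = 5.0695168;  |Δ| = 0.0001033
|r7 − r6| = 0.0001033 < 0.001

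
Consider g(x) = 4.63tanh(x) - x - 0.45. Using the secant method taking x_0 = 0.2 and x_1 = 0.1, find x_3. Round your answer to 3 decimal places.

0.125

g(0.2) = 0.26385, g(0.1) = -0.08854
x_2 = 0.10000 − (-0.08854)·(0.10000 − 0.20000) / (-0.08854 − 0.26385) = 0.10000 − (0.00885)/(-0.35238) = 0.12513
g(0.12513) = 0.00120
x_3 = 0.12513 − 0.00120·(0.12513 − 0.10000) / (0.00120 − (-0.08854)) = 0.12513 − (0.00003)/(0.08974) = 0.12479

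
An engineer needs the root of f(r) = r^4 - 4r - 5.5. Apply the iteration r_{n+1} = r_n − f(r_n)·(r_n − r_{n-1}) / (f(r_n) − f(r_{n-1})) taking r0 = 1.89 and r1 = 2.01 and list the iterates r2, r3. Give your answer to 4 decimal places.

1.9017, 1.9028

f(1.89) = -0.300102, f(2.01) = 2.782408
r2 = 2.010000 − 2.782408·(2.010000 − 1.890000) / (2.782408 − (-0.300102)) = 2.010000 − (0.333889)/(3.082510) = 1.901683
f(1.901683) = -0.028402
r3 = 1.901683 − (-0.028402)·(1.901683 − 2.010000) / (-0.028402 − 2.782408) = 1.901683 − (0.003076)/(-2.810810) = 1.902777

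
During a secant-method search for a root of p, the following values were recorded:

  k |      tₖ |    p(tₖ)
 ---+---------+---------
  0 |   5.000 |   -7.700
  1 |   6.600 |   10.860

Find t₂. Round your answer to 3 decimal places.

5.664

t₂ = 6.600 − 10.860·(6.600 − 5.000) / (10.860 − (-7.700))
   = 6.600 − (17.37600)/(18.56000) = 5.66379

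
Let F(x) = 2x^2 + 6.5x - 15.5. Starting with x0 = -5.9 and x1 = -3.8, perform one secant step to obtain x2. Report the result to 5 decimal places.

F(-5.9) = 15.7700000, F(-3.8) = -11.3200000
x2 = -3.8000000 − (-11.3200000)·(-3.8000000 − (-5.9000000)) / (-11.3200000 − 15.7700000) = -3.8000000 − (-23.7720000)/(-27.0900000) = -4.6775194

-4.67752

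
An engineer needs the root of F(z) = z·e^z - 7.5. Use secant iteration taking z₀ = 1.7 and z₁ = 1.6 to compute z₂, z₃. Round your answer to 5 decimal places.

F(1.7) = 1.8057106, F(1.6) = 0.4248519
z₂ = 1.6000000 − 0.4248519·(1.6000000 − 1.7000000) / (0.4248519 − 1.8057106) = 1.6000000 − (-0.0424852)/(-1.3808587) = 1.5692328
F(1.5692328) = 0.0369651
z₃ = 1.5692328 − 0.0369651·(1.5692328 − 1.6000000) / (0.0369651 − 0.4248519) = 1.5692328 − (-0.0011373)/(-0.3878867) = 1.5663007

1.56923, 1.56630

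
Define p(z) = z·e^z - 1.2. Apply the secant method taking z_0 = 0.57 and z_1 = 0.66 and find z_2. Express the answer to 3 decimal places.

p(0.57) = -0.19209, p(0.66) = 0.07696
z_2 = 0.66000 − 0.07696·(0.66000 − 0.57000) / (0.07696 − (-0.19209)) = 0.66000 − (0.00693)/(0.26905) = 0.63426

0.634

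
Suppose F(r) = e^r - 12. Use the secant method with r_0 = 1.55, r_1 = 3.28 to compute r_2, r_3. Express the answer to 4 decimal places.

2.1267, 2.3558

F(1.55) = -7.288530, F(3.28) = 14.575773
r_2 = 3.280000 − 14.575773·(3.280000 − 1.550000) / (14.575773 − (-7.288530)) = 3.280000 − (25.216087)/(21.864303) = 2.126701
F(2.126701) = -3.612851
r_3 = 2.126701 − (-3.612851)·(2.126701 − 3.280000) / (-3.612851 − 14.575773) = 2.126701 − (4.166699)/(-18.188624) = 2.355783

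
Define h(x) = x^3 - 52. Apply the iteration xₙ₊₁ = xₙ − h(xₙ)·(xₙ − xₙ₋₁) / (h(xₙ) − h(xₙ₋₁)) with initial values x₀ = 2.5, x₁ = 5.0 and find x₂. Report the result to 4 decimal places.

h(2.5) = -36.375000, h(5.0) = 73.000000
x₂ = 5.000000 − 73.000000·(5.000000 − 2.500000) / (73.000000 − (-36.375000)) = 5.000000 − (182.500000)/(109.375000) = 3.331429

3.3314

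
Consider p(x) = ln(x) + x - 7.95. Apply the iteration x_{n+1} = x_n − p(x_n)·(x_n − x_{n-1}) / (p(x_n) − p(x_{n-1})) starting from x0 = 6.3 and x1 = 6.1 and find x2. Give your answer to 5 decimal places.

p(6.3) = 0.1905496, p(6.1) = -0.0417112
x2 = 6.1000000 − (-0.0417112)·(6.1000000 − 6.3000000) / (-0.0417112 − 0.1905496) = 6.1000000 − (0.0083422)/(-0.2322609) = 6.1359176

6.13592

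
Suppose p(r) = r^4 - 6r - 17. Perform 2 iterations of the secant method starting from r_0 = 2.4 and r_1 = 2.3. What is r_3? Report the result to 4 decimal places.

p(2.4) = 1.777600, p(2.3) = -2.815900
r_2 = 2.300000 − (-2.815900)·(2.300000 − 2.400000) / (-2.815900 − 1.777600) = 2.300000 − (0.281590)/(-4.593500) = 2.361302
p(2.361302) = -0.078863
r_3 = 2.361302 − (-0.078863)·(2.361302 − 2.300000) / (-0.078863 − (-2.815900)) = 2.361302 − (-0.004834)/(2.737037) = 2.363068

2.3631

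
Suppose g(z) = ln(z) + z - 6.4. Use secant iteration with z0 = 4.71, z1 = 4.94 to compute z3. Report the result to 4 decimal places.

4.8260

g(4.71) = -0.140312, g(4.94) = 0.137365
z2 = 4.940000 − 0.137365·(4.940000 − 4.710000) / (0.137365 − (-0.140312)) = 4.940000 − (0.031594)/(0.277677) = 4.826220
g(4.826220) = 0.000284
z3 = 4.826220 − 0.000284·(4.826220 − 4.940000) / (0.000284 − 0.137365) = 4.826220 − (-0.000032)/(-0.137081) = 4.825985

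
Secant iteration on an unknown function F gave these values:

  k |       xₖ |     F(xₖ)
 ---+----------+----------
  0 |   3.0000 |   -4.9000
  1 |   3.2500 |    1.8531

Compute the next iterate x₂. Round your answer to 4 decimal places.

x₂ = 3.2500 − 1.8531·(3.2500 − 3.0000) / (1.8531 − (-4.9000))
   = 3.2500 − (0.463275)/(6.753100) = 3.181398

3.1814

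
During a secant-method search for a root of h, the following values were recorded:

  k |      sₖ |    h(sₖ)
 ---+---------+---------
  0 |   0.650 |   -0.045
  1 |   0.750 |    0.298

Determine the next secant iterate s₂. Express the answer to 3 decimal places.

0.663

s₂ = 0.750 − 0.298·(0.750 − 0.650) / (0.298 − (-0.045))
   = 0.750 − (0.02980)/(0.34300) = 0.66312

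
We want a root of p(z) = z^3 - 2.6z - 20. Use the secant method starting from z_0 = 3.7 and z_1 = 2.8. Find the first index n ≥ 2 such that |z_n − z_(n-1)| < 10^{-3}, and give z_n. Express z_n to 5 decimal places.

p(3.7) = 21.0330000, p(2.8) = -5.3280000
z_2 = 2.8000000 − (-5.3280000)·(-0.9000000)/(-26.3610000) = 2.9819051;  |Δ| = 0.1819051
p(2.9819051) = -1.2385750
z_3 = 2.9819051 − (-1.2385750)·(0.1819051)/(4.0894250) = 3.0369992;  |Δ| = 0.0550941
p(3.0369992) = 0.1151506
z_4 = 3.0369992 − 0.1151506·(0.0550941)/(1.3537256) = 3.0323127;  |Δ| = 0.0046864
p(3.0323127) = -0.0021382
z_5 = 3.0323127 − (-0.0021382)·(-0.0046864)/(-0.1172888) = 3.0323982;  |Δ| = 0.0000854
|z_5 − z_4| = 0.0000854 < 10^{-3}

n = 5, z_n = 3.03240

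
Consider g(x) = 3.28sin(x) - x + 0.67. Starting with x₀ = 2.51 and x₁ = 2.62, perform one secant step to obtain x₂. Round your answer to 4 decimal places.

g(2.51) = 0.096613, g(2.62) = -0.315702
x₂ = 2.620000 − (-0.315702)·(2.620000 − 2.510000) / (-0.315702 − 0.096613) = 2.620000 − (-0.034727)/(-0.412315) = 2.535775

2.5358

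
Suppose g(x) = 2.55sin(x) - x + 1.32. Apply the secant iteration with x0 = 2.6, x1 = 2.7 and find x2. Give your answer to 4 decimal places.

2.6106

g(2.6) = 0.034528, g(2.7) = -0.290181
x2 = 2.700000 − (-0.290181)·(2.700000 − 2.600000) / (-0.290181 − 0.034528) = 2.700000 − (-0.029018)/(-0.324710) = 2.610634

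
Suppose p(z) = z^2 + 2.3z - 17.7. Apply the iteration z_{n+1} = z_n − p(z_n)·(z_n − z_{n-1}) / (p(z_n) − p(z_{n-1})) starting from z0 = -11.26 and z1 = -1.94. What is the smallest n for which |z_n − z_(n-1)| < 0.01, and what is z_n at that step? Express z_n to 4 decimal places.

n = 7, z_n = -5.5114

p(-11.26) = 83.189600, p(-1.94) = -18.398400
z2 = -1.940000 − (-18.398400)·(9.320000)/(-101.588000) = -3.627927;  |Δ| = 1.687927
p(-3.627927) = -12.882380
z3 = -3.627927 − (-12.882380)·(-1.687927)/(5.516020) = -7.569992;  |Δ| = 3.942065
p(-7.569992) = 22.193795
z4 = -7.569992 − 22.193795·(-3.942065)/(35.076174) = -5.075724;  |Δ| = 2.494268
p(-5.075724) = -3.611194
z5 = -5.075724 − (-3.611194)·(2.494268)/(-25.804989) = -5.424776;  |Δ| = 0.349052
p(-5.424776) = -0.748792
z6 = -5.424776 − (-0.748792)·(-0.349052)/(2.862402) = -5.516086;  |Δ| = 0.091311
p(-5.516086) = 0.040210
z7 = -5.516086 − 0.040210·(-0.091311)/(0.789002) = -5.511433;  |Δ| = 0.004653
|z7 − z6| = 0.004653 < 0.01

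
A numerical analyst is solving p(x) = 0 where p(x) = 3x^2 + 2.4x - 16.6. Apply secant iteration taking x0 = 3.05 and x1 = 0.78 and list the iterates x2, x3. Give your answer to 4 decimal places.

1.7089, 2.0877

p(3.05) = 18.627500, p(0.78) = -12.902800
x2 = 0.780000 − (-12.902800)·(0.780000 − 3.050000) / (-12.902800 − 18.627500) = 0.780000 − (29.289356)/(-31.530300) = 1.708927
p(1.708927) = -3.737277
x3 = 1.708927 − (-3.737277)·(1.708927 − 0.780000) / (-3.737277 − (-12.902800)) = 1.708927 − (-3.471659)/(9.165523) = 2.087701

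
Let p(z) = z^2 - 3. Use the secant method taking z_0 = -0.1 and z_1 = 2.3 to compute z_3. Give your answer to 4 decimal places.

p(-0.1) = -2.990000, p(2.3) = 2.290000
z_2 = 2.300000 − 2.290000·(2.300000 − (-0.100000)) / (2.290000 − (-2.990000)) = 2.300000 − (5.496000)/(5.280000) = 1.259091
p(1.259091) = -1.414690
z_3 = 1.259091 − (-1.414690)·(1.259091 − 2.300000) / (-1.414690 − 2.290000) = 1.259091 − (1.472564)/(-3.704690) = 1.656577

1.6566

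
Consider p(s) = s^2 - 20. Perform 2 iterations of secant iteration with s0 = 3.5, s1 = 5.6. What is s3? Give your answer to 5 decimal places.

p(3.5) = -7.7500000, p(5.6) = 11.3600000
s2 = 5.6000000 − 11.3600000·(5.6000000 − 3.5000000) / (11.3600000 − (-7.7500000)) = 5.6000000 − (23.8560000)/(19.1100000) = 4.3516484
p(4.3516484) = -1.0631566
s3 = 4.3516484 − (-1.0631566)·(4.3516484 − 5.6000000) / (-1.0631566 − 11.3600000) = 4.3516484 − (1.3271933)/(-12.4231566) = 4.4584806

4.45848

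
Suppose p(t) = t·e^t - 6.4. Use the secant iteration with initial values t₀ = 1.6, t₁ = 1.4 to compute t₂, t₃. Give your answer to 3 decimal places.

p(1.6) = 1.52485, p(1.4) = -0.72272
t₂ = 1.40000 − (-0.72272)·(1.40000 − 1.60000) / (-0.72272 − 1.52485) = 1.40000 − (0.14454)/(-2.24757) = 1.46431
p(1.46431) = -0.06749
t₃ = 1.46431 − (-0.06749)·(1.46431 − 1.40000) / (-0.06749 − (-0.72272)) = 1.46431 − (-0.00434)/(0.65523) = 1.47094

1.464, 1.471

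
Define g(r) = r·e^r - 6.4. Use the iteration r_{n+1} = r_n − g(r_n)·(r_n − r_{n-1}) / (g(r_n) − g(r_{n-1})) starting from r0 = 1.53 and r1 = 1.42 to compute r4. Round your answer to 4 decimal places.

1.4706

g(1.53) = 0.665811, g(1.42) = -0.525289
r2 = 1.420000 − (-0.525289)·(1.420000 − 1.530000) / (-0.525289 − 0.665811) = 1.420000 − (0.057782)/(-1.191100) = 1.468511
g(1.468511) = -0.022600
r3 = 1.468511 − (-0.022600)·(1.468511 − 1.420000) / (-0.022600 − (-0.525289)) = 1.468511 − (-0.001096)/(0.502689) = 1.470692
g(1.470692) = 0.000816
r4 = 1.470692 − 0.000816·(1.470692 − 1.468511) / (0.000816 − (-0.022600)) = 1.470692 − (0.000002)/(0.023416) = 1.470616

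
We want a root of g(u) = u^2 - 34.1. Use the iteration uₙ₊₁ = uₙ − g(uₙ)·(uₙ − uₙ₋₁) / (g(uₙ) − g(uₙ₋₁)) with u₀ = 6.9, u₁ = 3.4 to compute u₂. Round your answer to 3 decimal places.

5.588

g(6.9) = 13.51000, g(3.4) = -22.54000
u₂ = 3.40000 − (-22.54000)·(3.40000 − 6.90000) / (-22.54000 − 13.51000) = 3.40000 − (78.89000)/(-36.05000) = 5.58835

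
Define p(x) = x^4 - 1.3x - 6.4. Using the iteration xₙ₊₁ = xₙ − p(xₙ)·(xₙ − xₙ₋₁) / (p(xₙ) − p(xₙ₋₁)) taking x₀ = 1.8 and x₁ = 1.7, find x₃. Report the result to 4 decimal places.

p(1.8) = 1.757600, p(1.7) = -0.257900
x₂ = 1.700000 − (-0.257900)·(1.700000 − 1.800000) / (-0.257900 − 1.757600) = 1.700000 − (0.025790)/(-2.015500) = 1.712796
p(1.712796) = -0.020217
x₃ = 1.712796 − (-0.020217)·(1.712796 − 1.700000) / (-0.020217 − (-0.257900)) = 1.712796 − (-0.000259)/(0.237683) = 1.713884

1.7139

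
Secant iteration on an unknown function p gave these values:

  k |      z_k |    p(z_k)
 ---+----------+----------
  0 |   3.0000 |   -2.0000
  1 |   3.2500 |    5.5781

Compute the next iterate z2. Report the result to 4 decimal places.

3.0660

z2 = 3.2500 − 5.5781·(3.2500 − 3.0000) / (5.5781 − (-2.0000))
   = 3.2500 − (1.394525)/(7.578100) = 3.065980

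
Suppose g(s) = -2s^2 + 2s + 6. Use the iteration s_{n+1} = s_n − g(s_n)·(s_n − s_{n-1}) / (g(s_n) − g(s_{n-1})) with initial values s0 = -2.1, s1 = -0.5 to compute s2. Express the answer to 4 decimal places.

g(-2.1) = -7.020000, g(-0.5) = 4.500000
s2 = -0.500000 − 4.500000·(-0.500000 − (-2.100000)) / (4.500000 − (-7.020000)) = -0.500000 − (7.200000)/(11.520000) = -1.125000

-1.1250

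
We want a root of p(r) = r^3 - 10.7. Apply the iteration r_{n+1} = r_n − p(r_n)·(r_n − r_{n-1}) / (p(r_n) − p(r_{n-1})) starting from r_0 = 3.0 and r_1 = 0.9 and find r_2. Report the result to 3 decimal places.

p(3.0) = 16.30000, p(0.9) = -9.97100
r_2 = 0.90000 − (-9.97100)·(0.90000 − 3.00000) / (-9.97100 − 16.30000) = 0.90000 − (20.93910)/(-26.27100) = 1.69704

1.697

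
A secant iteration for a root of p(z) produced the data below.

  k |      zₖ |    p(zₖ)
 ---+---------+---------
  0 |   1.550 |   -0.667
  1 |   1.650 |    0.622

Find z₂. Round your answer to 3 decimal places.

z₂ = 1.650 − 0.622·(1.650 − 1.550) / (0.622 − (-0.667))
   = 1.650 − (0.06220)/(1.28900) = 1.60175

1.602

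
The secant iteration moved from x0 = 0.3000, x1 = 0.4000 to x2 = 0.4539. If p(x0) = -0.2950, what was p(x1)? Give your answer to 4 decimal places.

-0.1033

The secant line through (0.3000, -0.2950) and (0.4000, p(x1)) crosses zero at x2 = 0.4539.
So (0.3000, -0.2950), (0.4000, p(x1)), (0.4539, 0) are collinear:
p(x1) = -0.2950 · (0.4000 − 0.4539) / (0.3000 − 0.4539) = -0.2950 · (-0.053900)/(-0.153900) = -0.103317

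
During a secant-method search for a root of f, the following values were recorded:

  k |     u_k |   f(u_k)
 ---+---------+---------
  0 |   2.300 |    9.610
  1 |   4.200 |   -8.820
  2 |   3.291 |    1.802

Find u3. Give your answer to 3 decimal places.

3.445

u3 = 3.291 − 1.802·(3.291 − 4.200) / (1.802 − (-8.820))
   = 3.291 − (-1.63802)/(10.62200) = 3.44521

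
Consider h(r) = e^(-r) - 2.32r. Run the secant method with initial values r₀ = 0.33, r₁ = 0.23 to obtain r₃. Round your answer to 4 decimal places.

h(0.33) = -0.046676, h(0.23) = 0.260934
r₂ = 0.230000 − 0.260934·(0.230000 − 0.330000) / (0.260934 − (-0.046676)) = 0.230000 − (-0.026093)/(0.307610) = 0.314826
h(0.314826) = -0.000481
r₃ = 0.314826 − (-0.000481)·(0.314826 − 0.230000) / (-0.000481 − 0.260934) = 0.314826 − (-0.000041)/(-0.261415) = 0.314670

0.3147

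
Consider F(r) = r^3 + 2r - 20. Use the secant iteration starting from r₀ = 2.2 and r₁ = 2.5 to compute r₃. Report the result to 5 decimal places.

2.46951

F(2.2) = -4.9520000, F(2.5) = 0.6250000
r₂ = 2.5000000 − 0.6250000·(2.5000000 − 2.2000000) / (0.6250000 − (-4.9520000)) = 2.5000000 − (0.1875000)/(5.5770000) = 2.4663798
F(2.4663798) = -0.0641803
r₃ = 2.4663798 − (-0.0641803)·(2.4663798 − 2.5000000) / (-0.0641803 − 0.6250000) = 2.4663798 − (0.0021578)/(-0.6891803) = 2.4695107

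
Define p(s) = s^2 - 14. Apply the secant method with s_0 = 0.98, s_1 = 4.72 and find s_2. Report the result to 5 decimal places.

p(0.98) = -13.0396000, p(4.72) = 8.2784000
s_2 = 4.7200000 − 8.2784000·(4.7200000 − 0.9800000) / (8.2784000 − (-13.0396000)) = 4.7200000 − (30.9612160)/(21.3180000) = 3.2676491

3.26765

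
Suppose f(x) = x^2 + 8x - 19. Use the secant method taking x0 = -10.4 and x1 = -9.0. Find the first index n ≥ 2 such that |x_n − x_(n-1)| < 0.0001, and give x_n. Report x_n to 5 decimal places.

n = 5, x_n = -9.91608

f(-10.4) = 5.9600000, f(-9.0) = -10.0000000
x2 = -9.0000000 − (-10.0000000)·(1.4000000)/(-15.9600000) = -9.8771930;  |Δ| = 0.8771930
f(-9.8771930) = -0.4586026
x3 = -9.8771930 − (-0.4586026)·(-0.8771930)/(9.5413974) = -9.9193548;  |Δ| = 0.0421619
f(-9.9193548) = 0.0387617
x4 = -9.9193548 − 0.0387617·(-0.0421619)/(0.4973644) = -9.9160690;  |Δ| = 0.0032859
f(-9.9160690) = -0.0001277
x5 = -9.9160690 − (-0.0001277)·(0.0032859)/(-0.0388894) = -9.9160798;  |Δ| = 0.0000108
|x5 − x4| = 0.0000108 < 0.0001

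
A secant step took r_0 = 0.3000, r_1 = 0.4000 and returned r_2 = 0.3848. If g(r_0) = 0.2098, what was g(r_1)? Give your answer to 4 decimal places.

-0.0376

The secant line through (0.3000, 0.2098) and (0.4000, g(r_1)) crosses zero at r_2 = 0.3848.
So (0.3000, 0.2098), (0.4000, g(r_1)), (0.3848, 0) are collinear:
g(r_1) = 0.2098 · (0.4000 − 0.3848) / (0.3000 − 0.3848) = 0.2098 · (0.015200)/(-0.084800) = -0.037606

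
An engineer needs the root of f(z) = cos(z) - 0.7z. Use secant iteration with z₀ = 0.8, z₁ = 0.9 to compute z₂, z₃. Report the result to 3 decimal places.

f(0.8) = 0.13671, f(0.9) = -0.00839
z₂ = 0.90000 − (-0.00839)·(0.90000 − 0.80000) / (-0.00839 − 0.13671) = 0.90000 − (-0.00084)/(-0.14510) = 0.89422
f(0.89422) = 0.00018
z₃ = 0.89422 − 0.00018·(0.89422 − 0.90000) / (0.00018 − (-0.00839)) = 0.89422 − (0.00000)/(0.00857) = 0.89434

0.894, 0.894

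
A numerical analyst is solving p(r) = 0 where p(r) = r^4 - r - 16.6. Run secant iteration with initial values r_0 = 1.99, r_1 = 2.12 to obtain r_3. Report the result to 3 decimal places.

2.079

p(1.99) = -2.90761, p(2.12) = 1.47963
r_2 = 2.12000 − 1.47963·(2.12000 − 1.99000) / (1.47963 − (-2.90761)) = 2.12000 − (0.19235)/(4.38724) = 2.07616
p(2.07616) = -0.09639
r_3 = 2.07616 − (-0.09639)·(2.07616 − 2.12000) / (-0.09639 − 1.47963) = 2.07616 − (0.00423)/(-1.57602) = 2.07884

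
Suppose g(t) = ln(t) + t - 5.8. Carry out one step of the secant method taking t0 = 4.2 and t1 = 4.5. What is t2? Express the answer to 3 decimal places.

4.334

g(4.2) = -0.16492, g(4.5) = 0.20408
t2 = 4.50000 − 0.20408·(4.50000 − 4.20000) / (0.20408 − (-0.16492)) = 4.50000 − (0.06122)/(0.36899) = 4.33408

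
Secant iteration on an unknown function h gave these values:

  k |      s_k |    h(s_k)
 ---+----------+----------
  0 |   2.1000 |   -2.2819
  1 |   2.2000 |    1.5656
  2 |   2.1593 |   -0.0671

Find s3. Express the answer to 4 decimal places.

2.1610

s3 = 2.1593 − (-0.0671)·(2.1593 − 2.2000) / (-0.0671 − 1.5656)
   = 2.1593 − (0.002731)/(-1.632700) = 2.160973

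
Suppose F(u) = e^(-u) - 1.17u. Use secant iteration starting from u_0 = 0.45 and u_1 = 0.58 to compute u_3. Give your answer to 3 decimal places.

0.512

F(0.45) = 0.11113, F(0.58) = -0.11870
u_2 = 0.58000 − (-0.11870)·(0.58000 − 0.45000) / (-0.11870 − 0.11113) = 0.58000 − (-0.01543)/(-0.22983) = 0.51286
F(0.51286) = -0.00126
u_3 = 0.51286 − (-0.00126)·(0.51286 − 0.58000) / (-0.00126 − (-0.11870)) = 0.51286 − (0.00008)/(0.11744) = 0.51214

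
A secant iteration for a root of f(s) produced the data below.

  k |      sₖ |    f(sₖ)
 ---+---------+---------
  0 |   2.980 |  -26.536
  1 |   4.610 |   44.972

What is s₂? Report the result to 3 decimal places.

3.585

s₂ = 4.610 − 44.972·(4.610 − 2.980) / (44.972 − (-26.536))
   = 4.610 − (73.30436)/(71.50800) = 3.58488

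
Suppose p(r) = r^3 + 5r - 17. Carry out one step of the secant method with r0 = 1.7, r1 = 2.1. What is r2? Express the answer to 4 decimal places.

1.9260

p(1.7) = -3.587000, p(2.1) = 2.761000
r2 = 2.100000 − 2.761000·(2.100000 − 1.700000) / (2.761000 − (-3.587000)) = 2.100000 − (1.104400)/(6.348000) = 1.926024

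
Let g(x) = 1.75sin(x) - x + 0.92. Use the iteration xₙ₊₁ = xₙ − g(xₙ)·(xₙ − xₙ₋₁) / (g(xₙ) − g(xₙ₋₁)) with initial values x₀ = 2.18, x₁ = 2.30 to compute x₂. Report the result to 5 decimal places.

g(2.18) = 0.1751819, g(2.30) = -0.0750159
x₂ = 2.3000000 − (-0.0750159)·(2.3000000 − 2.1800000) / (-0.0750159 − 0.1751819) = 2.3000000 − (-0.0090019)/(-0.2501978) = 2.2640208

2.26402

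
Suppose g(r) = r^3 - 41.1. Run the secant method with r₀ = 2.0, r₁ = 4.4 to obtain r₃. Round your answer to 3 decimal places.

3.347

g(2.0) = -33.10000, g(4.4) = 44.08400
r₂ = 4.40000 − 44.08400·(4.40000 − 2.00000) / (44.08400 − (-33.10000)) = 4.40000 − (105.80160)/(77.18400) = 3.02923
g(3.02923) = -13.30311
r₃ = 3.02923 − (-13.30311)·(3.02923 − 4.40000) / (-13.30311 − 44.08400) = 3.02923 − (18.23552)/(-57.38711) = 3.34699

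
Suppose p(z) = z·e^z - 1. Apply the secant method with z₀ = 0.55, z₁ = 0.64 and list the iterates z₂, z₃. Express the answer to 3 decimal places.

p(0.55) = -0.04671, p(0.64) = 0.21375
z₂ = 0.64000 − 0.21375·(0.64000 − 0.55000) / (0.21375 − (-0.04671)) = 0.64000 − (0.01924)/(0.26046) = 0.56614
p(0.56614) = -0.00277
z₃ = 0.56614 − (-0.00277)·(0.56614 − 0.64000) / (-0.00277 − 0.21375) = 0.56614 − (0.00020)/(-0.21652) = 0.56708

0.566, 0.567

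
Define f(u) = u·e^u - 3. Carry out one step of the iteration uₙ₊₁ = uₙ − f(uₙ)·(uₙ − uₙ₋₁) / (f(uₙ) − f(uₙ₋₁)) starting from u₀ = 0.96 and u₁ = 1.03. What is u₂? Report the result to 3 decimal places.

f(0.96) = -0.49277, f(1.03) = -0.11490
u₂ = 1.03000 − (-0.11490)·(1.03000 − 0.96000) / (-0.11490 − (-0.49277)) = 1.03000 − (-0.00804)/(0.37787) = 1.05129

1.051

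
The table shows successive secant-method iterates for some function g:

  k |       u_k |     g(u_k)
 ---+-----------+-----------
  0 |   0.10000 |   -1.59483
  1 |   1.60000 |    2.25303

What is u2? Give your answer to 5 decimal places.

u2 = 1.60000 − 2.25303·(1.60000 − 0.10000) / (2.25303 − (-1.59483))
   = 1.60000 − (3.3795450)/(3.8478600) = 0.7217079

0.72171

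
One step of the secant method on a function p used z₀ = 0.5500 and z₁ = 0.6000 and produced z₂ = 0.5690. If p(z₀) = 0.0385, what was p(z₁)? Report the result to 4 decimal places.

-0.0628

The secant line through (0.5500, 0.0385) and (0.6000, p(z₁)) crosses zero at z₂ = 0.5690.
So (0.5500, 0.0385), (0.6000, p(z₁)), (0.5690, 0) are collinear:
p(z₁) = 0.0385 · (0.6000 − 0.5690) / (0.5500 − 0.5690) = 0.0385 · (0.031000)/(-0.019000) = -0.062816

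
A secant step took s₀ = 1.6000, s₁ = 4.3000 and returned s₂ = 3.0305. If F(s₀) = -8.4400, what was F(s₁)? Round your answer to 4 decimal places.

7.4901

The secant line through (1.6000, -8.4400) and (4.3000, F(s₁)) crosses zero at s₂ = 3.0305.
So (1.6000, -8.4400), (4.3000, F(s₁)), (3.0305, 0) are collinear:
F(s₁) = -8.4400 · (4.3000 − 3.0305) / (1.6000 − 3.0305) = -8.4400 · (1.269500)/(-1.430500) = 7.490094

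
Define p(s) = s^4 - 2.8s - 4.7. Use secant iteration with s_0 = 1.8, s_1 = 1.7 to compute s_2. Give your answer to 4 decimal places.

p(1.8) = 0.757600, p(1.7) = -1.107900
s_2 = 1.700000 − (-1.107900)·(1.700000 − 1.800000) / (-1.107900 − 0.757600) = 1.700000 − (0.110790)/(-1.865500) = 1.759389

1.7594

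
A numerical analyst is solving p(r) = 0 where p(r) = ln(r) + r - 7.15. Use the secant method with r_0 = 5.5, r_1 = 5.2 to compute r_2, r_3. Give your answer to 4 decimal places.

p(5.5) = 0.054748, p(5.2) = -0.301341
r_2 = 5.200000 − (-0.301341)·(5.200000 − 5.500000) / (-0.301341 − 0.054748) = 5.200000 − (0.090402)/(-0.356089) = 5.453876
p(5.453876) = 0.000202
r_3 = 5.453876 − 0.000202·(5.453876 − 5.200000) / (0.000202 − (-0.301341)) = 5.453876 − (0.000051)/(0.301543) = 5.453705

5.4539, 5.4537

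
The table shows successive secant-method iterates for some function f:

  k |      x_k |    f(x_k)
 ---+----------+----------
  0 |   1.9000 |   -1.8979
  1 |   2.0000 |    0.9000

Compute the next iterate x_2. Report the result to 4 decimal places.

1.9678

x_2 = 2.0000 − 0.9000·(2.0000 − 1.9000) / (0.9000 − (-1.8979))
   = 2.0000 − (0.090000)/(2.797900) = 1.967833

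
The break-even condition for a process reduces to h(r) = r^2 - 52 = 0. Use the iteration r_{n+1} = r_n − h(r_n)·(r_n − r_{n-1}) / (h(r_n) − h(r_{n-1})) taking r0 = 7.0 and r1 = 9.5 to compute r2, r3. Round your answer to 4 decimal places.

h(7.0) = -3.000000, h(9.5) = 38.250000
r2 = 9.500000 − 38.250000·(9.500000 − 7.000000) / (38.250000 − (-3.000000)) = 9.500000 − (95.625000)/(41.250000) = 7.181818
h(7.181818) = -0.421488
r3 = 7.181818 − (-0.421488)·(7.181818 − 9.500000) / (-0.421488 − 38.250000) = 7.181818 − (0.977085)/(-38.671488) = 7.207084

7.1818, 7.2071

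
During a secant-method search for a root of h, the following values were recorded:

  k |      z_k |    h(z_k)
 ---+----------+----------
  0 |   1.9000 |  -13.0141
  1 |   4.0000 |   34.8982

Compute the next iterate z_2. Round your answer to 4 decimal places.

2.4704

z_2 = 4.0000 − 34.8982·(4.0000 − 1.9000) / (34.8982 − (-13.0141))
   = 4.0000 − (73.286220)/(47.912300) = 2.470409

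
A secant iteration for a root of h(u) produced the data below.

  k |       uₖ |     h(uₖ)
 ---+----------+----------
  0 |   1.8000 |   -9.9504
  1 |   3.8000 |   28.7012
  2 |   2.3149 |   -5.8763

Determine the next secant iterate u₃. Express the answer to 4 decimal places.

u₃ = 2.3149 − (-5.8763)·(2.3149 − 3.8000) / (-5.8763 − 28.7012)
   = 2.3149 − (8.726893)/(-34.577500) = 2.567286

2.5673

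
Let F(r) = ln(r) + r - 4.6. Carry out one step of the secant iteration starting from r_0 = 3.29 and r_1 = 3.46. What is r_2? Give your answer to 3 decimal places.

F(3.29) = -0.11911, F(3.46) = 0.10127
r_2 = 3.46000 − 0.10127·(3.46000 − 3.29000) / (0.10127 − (-0.11911)) = 3.46000 − (0.01722)/(0.22038) = 3.38188

3.382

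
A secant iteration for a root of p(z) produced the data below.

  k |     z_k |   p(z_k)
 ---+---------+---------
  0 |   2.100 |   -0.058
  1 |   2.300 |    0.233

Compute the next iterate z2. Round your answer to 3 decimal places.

z2 = 2.300 − 0.233·(2.300 − 2.100) / (0.233 − (-0.058))
   = 2.300 − (0.04660)/(0.29100) = 2.13986

2.140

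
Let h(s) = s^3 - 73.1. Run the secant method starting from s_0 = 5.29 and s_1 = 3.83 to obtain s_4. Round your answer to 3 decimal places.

4.181

h(5.29) = 74.93589, h(3.83) = -16.91811
s_2 = 3.83000 − (-16.91811)·(3.83000 − 5.29000) / (-16.91811 − 74.93589) = 3.83000 − (24.70044)/(-91.85400) = 4.09891
h(4.09891) = -4.23396
s_3 = 4.09891 − (-4.23396)·(4.09891 − 3.83000) / (-4.23396 − (-16.91811)) = 4.09891 − (-1.13855)/(12.68415) = 4.18867
h(4.18867) = 0.39013
s_4 = 4.18867 − 0.39013·(4.18867 − 4.09891) / (0.39013 − (-4.23396)) = 4.18867 − (0.03502)/(4.62409) = 4.18110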